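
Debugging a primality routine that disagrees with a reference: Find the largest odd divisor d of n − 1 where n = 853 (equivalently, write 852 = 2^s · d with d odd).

213

Halving: 852 → 426 → 213; 213 is odd.
So 852 = 2^2 · 213.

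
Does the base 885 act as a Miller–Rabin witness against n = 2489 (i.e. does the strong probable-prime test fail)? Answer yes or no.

yes

n − 1 = 2488 = 2^3 · 311, so s = 3 and d = 311.
x_0 = 885^311 mod 2489 = 45.
x_0 is neither 1 nor 2488, so continue squaring.
x_1 = 45^2 mod 2489 = 2025.
x_2 = 2025^2 mod 2489 = 1242.
Reached i = s−1 = 2 without hitting −1: 885 is a Miller–Rabin witness and 2489 is composite.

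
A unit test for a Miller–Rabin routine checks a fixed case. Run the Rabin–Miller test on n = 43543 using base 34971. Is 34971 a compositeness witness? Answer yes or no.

no

n − 1 = 43542 = 2^1 · 21771, so s = 1 and d = 21771.
x_0 = 34971^21771 mod 43543 = 43542.
x_0 = 43542 ≡ −1, so 34971 is not a witness.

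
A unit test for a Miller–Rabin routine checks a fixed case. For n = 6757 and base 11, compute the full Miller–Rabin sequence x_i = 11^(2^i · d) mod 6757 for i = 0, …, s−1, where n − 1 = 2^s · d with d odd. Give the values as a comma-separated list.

n − 1 = 6756 = 2^2 · 1689, so s = 2 and d = 1689.
x_0 = 11^1689 mod 6757 = 814.
x_1 = 814^2 mod 6757 = 410.

814, 410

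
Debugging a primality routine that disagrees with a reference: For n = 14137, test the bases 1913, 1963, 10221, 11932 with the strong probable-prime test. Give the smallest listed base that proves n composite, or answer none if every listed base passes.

n − 1 = 14136 = 2^3 · 1767, so s = 3 and d = 1767.
Base 1913: x_0 = 1913^1767 mod 14137 = 1. x_0 = 1, so 1913 is not a witness.
Base 1963: x_0 = 1963^1767 mod 14137 = 10629. x_0 is neither 1 nor 14136, so continue squaring. x_1 = 10629^2 mod 14137 = 6874. x_2 = 6874^2 mod 14137 = 6022. Reached i = s−1 = 2 without hitting −1: 1963 is a Miller–Rabin witness and 14137 is composite.
Base 10221: x_0 = 10221^1767 mod 14137 = 5629. x_0 is neither 1 nor 14136, so continue squaring. x_1 = 5629^2 mod 14137 = 4624. x_2 = 4624^2 mod 14137 = 6232. Reached i = s−1 = 2 without hitting −1: 10221 is a Miller–Rabin witness and 14137 is composite.
Base 11932: x_0 = 11932^1767 mod 14137 = 11948. x_0 is neither 1 nor 14136, so continue squaring. x_1 = 11948^2 mod 14137 = 13415. x_2 = 13415^2 mod 14137 = 12352. Reached i = s−1 = 2 without hitting −1: 11932 is a Miller–Rabin witness and 14137 is composite.
The smallest witness among the given bases is 1963.

1963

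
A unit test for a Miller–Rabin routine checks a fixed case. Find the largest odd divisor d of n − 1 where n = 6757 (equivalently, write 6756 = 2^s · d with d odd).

Halving: 6756 → 3378 → 1689; 1689 is odd.
So 6756 = 2^2 · 1689.

1689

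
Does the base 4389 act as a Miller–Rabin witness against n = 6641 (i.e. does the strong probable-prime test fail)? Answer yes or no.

n − 1 = 6640 = 2^4 · 415, so s = 4 and d = 415.
Repeated squaring mod 6641: 4389^1 ≡ 4389, 4389^2 ≡ 4421, 4389^4 ≡ 778, 4389^8 ≡ 953, 4389^16 ≡ 5033, 4389^32 ≡ 2315, 4389^64 ≡ 6579, 4389^128 ≡ 3844, 4389^256 ≡ 111.
415 = 256 + 128 + 16 + 8 + 4 + 2 + 1, so 4389^415 ≡ 111·3844·5033·953·778·4421·4389 ≡ 4274 (mod 6641).
x_0 = 4389^415 mod 6641 = 4274.
x_0 is neither 1 nor 6640, so continue squaring.
x_1 = 4274^2 mod 6641 = 4326.
x_2 = 4326^2 mod 6641 = 6579.
x_3 = 6579^2 mod 6641 = 3844.
Reached i = s−1 = 3 without hitting −1: 4389 is a Miller–Rabin witness and 6641 is composite.

yes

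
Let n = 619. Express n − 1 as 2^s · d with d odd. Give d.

Halving: 618 → 309; 309 is odd.
So 618 = 2^1 · 309.

309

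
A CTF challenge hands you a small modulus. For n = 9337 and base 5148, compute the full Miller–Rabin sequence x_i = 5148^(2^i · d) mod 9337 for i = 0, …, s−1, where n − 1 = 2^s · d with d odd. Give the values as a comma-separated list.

n − 1 = 9336 = 2^3 · 1167, so s = 3 and d = 1167.
x_0 = 5148^1167 mod 9337 = 3404.
x_1 = 3404^2 mod 9337 = 9336.
x_2 = 9336^2 mod 9337 = 1.

3404, 9336, 1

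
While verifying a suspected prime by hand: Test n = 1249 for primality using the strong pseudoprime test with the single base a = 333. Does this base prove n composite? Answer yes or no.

no

n − 1 = 1248 = 2^5 · 39, so s = 5 and d = 39.
By repeated squaring, 333^39 ≡ 1248 (mod 1249).
x_0 = 333^39 mod 1249 = 1248.
x_0 = 1248 ≡ −1, so 333 is not a witness.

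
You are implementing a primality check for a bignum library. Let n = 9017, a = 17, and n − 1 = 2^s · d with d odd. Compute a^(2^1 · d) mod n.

n − 1 = 9016 = 2^3 · 1127, so s = 3 and d = 1127.
Repeated squaring mod 9017: 17^1 ≡ 17, 17^2 ≡ 289, 17^4 ≡ 2368, 17^8 ≡ 7867, 17^16 ≡ 6018, 17^32 ≡ 4052, 17^64 ≡ 7764, 17^128 ≡ 1051, 17^256 ≡ 4527, 17^512 ≡ 7105, 17^1024 ≡ 3859.
1127 = 1024 + 64 + 32 + 4 + 2 + 1, so 17^1127 ≡ 3859·7764·4052·2368·289·17 ≡ 2338 (mod 9017).
x_0 = 2338.
x_1 = 2338^2 mod 9017 = 1942.

1942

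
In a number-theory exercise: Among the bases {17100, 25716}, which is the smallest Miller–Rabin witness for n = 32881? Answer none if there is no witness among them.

n − 1 = 32880 = 2^4 · 2055, so s = 4 and d = 2055.
Base 17100: x_0 = 17100^2055 mod 32881 = 32880. x_0 = 32880 ≡ −1, so 17100 is not a witness.
Base 25716: x_0 = 25716^2055 mod 32881 = 2382. x_0 is neither 1 nor 32880, so continue squaring. x_1 = 2382^2 mod 32881 = 18392. x_2 = 18392^2 mod 32881 = 18817. x_3 = 18817^2 mod 32881 = 16881. Reached i = s−1 = 3 without hitting −1: 25716 is a Miller–Rabin witness and 32881 is composite.
The smallest witness among the given bases is 25716.

25716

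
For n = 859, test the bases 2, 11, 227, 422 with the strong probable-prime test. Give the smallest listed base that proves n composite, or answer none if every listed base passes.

none

n − 1 = 858 = 2^1 · 429, so s = 1 and d = 429.
Base 2: x_0 = 2^429 mod 859 = 858. x_0 = 858 ≡ −1, so 2 is not a witness.
Base 11: x_0 = 11^429 mod 859 = 858. x_0 = 858 ≡ −1, so 11 is not a witness.
Base 227: x_0 = 227^429 mod 859 = 1. x_0 = 1, so 227 is not a witness.
Base 422: x_0 = 422^429 mod 859 = 858. x_0 = 858 ≡ −1, so 422 is not a witness.
No listed base is a witness for 859.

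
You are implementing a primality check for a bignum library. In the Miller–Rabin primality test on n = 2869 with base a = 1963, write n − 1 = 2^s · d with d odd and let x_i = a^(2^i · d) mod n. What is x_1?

1812

n − 1 = 2868 = 2^2 · 717, so s = 2 and d = 717.
Repeated squaring mod 2869: 1963^1 ≡ 1963, 1963^2 ≡ 302, 1963^4 ≡ 2265, 1963^8 ≡ 453, 1963^16 ≡ 1510, 1963^32 ≡ 2114, 1963^64 ≡ 1963, 1963^128 ≡ 302, 1963^256 ≡ 2265, 1963^512 ≡ 453.
717 = 512 + 128 + 64 + 8 + 4 + 1, so 1963^717 ≡ 453·302·1963·453·2265·1963 ≡ 1208 (mod 2869).
x_0 = 1208.
x_1 = 1208^2 mod 2869 = 1812.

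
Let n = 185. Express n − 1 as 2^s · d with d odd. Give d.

23

Halving: 184 → 92 → 46 → 23; 23 is odd.
So 184 = 2^3 · 23.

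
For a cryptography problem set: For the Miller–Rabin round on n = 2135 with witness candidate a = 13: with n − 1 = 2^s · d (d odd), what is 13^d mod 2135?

657

n − 1 = 2134 = 2^1 · 1067, so s = 1 and d = 1067.
By repeated squaring, 13^1067 ≡ 657 (mod 2135).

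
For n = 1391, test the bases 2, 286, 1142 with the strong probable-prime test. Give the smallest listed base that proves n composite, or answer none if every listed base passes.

2

n − 1 = 1390 = 2^1 · 695, so s = 1 and d = 695.
Base 2: x_0 = 2^695 mod 1391 = 150. x_0 ∉ {1, 1390} and s = 1, so 2 is a Miller–Rabin witness and 1391 is composite.
Base 286: x_0 = 286^695 mod 1391 = 260. x_0 ∉ {1, 1390} and s = 1, so 286 is a Miller–Rabin witness and 1391 is composite.
Base 1142: x_0 = 1142^695 mod 1391 = 474. x_0 ∉ {1, 1390} and s = 1, so 1142 is a Miller–Rabin witness and 1391 is composite.
The smallest witness among the given bases is 2.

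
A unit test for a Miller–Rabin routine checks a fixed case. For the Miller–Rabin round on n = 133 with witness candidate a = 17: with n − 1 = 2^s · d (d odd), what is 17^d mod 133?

n − 1 = 132 = 2^2 · 33, so s = 2 and d = 33.
17^33 mod 133 = 83.

83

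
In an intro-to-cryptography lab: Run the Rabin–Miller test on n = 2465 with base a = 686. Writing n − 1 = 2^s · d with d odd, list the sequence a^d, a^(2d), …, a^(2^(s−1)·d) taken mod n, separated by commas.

1931, 1681, 871, 1886, 1

n − 1 = 2464 = 2^5 · 77, so s = 5 and d = 77.
x_0 = 686^77 mod 2465 = 1931.
x_1 = 1931^2 mod 2465 = 1681.
x_2 = 1681^2 mod 2465 = 871.
x_3 = 871^2 mod 2465 = 1886.
x_4 = 1886^2 mod 2465 = 1.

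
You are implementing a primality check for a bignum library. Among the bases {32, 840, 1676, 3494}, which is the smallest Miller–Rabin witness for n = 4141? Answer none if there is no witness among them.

none

n − 1 = 4140 = 2^2 · 1035, so s = 2 and d = 1035.
Base 32: x_0 = 32^1035 mod 4141 = 91. x_0 is neither 1 nor 4140, so continue squaring. x_1 = 91^2 mod 4141 = 4140. x_1 ≡ −1, so 32 is not a witness.
Base 840: x_0 = 840^1035 mod 4141 = 91. x_0 is neither 1 nor 4140, so continue squaring. x_1 = 91^2 mod 4141 = 4140. x_1 ≡ −1, so 840 is not a witness.
Base 1676: x_0 = 1676^1035 mod 4141 = 2838. x_0 is neither 1 nor 4140, so continue squaring. x_1 = 2838^2 mod 4141 = 4140. x_1 ≡ −1, so 1676 is not a witness.
Base 3494: x_0 = 3494^1035 mod 4141 = 4050. x_0 is neither 1 nor 4140, so continue squaring. x_1 = 4050^2 mod 4141 = 4140. x_1 ≡ −1, so 3494 is not a witness.
No listed base is a witness for 4141.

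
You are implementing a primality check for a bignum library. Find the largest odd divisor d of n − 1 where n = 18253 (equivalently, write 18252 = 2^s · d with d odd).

Halving: 18252 → 9126 → 4563; 4563 is odd.
So 18252 = 2^2 · 4563.

4563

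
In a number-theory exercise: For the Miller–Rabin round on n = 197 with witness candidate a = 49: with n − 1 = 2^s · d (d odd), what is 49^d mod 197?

1

n − 1 = 196 = 2^2 · 49, so s = 2 and d = 49.
49^49 mod 197 = 1.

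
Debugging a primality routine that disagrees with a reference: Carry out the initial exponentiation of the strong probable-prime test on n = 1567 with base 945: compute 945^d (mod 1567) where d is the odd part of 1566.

1

n − 1 = 1566 = 2^1 · 783, so s = 1 and d = 783.
By repeated squaring, 945^783 ≡ 1 (mod 1567).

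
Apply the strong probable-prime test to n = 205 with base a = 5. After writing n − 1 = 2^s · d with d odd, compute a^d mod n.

n − 1 = 204 = 2^2 · 51, so s = 2 and d = 51.
Repeated squaring mod 205: 5^1 ≡ 5, 5^2 ≡ 25, 5^4 ≡ 10, 5^8 ≡ 100, 5^16 ≡ 160, 5^32 ≡ 180.
51 = 32 + 16 + 2 + 1, so 5^51 ≡ 180·160·25·5 ≡ 200 (mod 205).

200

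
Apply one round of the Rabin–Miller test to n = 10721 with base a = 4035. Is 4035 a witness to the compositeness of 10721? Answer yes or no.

yes

n − 1 = 10720 = 2^5 · 335, so s = 5 and d = 335.
x_0 = 4035^335 mod 10721 = 4514.
x_0 is neither 1 nor 10720, so continue squaring.
x_1 = 4514^2 mod 10721 = 6296.
x_2 = 6296^2 mod 10721 = 4079.
x_3 = 4079^2 mod 10721 = 9970.
x_4 = 9970^2 mod 10721 = 6509.
Reached i = s−1 = 4 without hitting −1: 4035 is a Miller–Rabin witness and 10721 is composite.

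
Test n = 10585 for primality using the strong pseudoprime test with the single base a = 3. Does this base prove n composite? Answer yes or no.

no

n − 1 = 10584 = 2^3 · 1323, so s = 3 and d = 1323.
Repeated squaring mod 10585: 3^1 ≡ 3, 3^2 ≡ 9, 3^4 ≡ 81, 3^8 ≡ 6561, 3^16 ≡ 8111, 3^32 ≡ 2546, 3^64 ≡ 4096, 3^128 ≡ 10576, 3^256 ≡ 81, 3^512 ≡ 6561, 3^1024 ≡ 8111.
1323 = 1024 + 256 + 32 + 8 + 2 + 1, so 3^1323 ≡ 8111·81·2546·6561·9·3 ≡ 8422 (mod 10585).
x_0 = 3^1323 mod 10585 = 8422.
x_0 is neither 1 nor 10584, so continue squaring.
x_1 = 8422^2 mod 10585 = 10584.
x_1 ≡ −1, so 3 is not a witness.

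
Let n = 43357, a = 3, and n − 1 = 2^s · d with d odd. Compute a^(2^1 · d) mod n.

19200

n − 1 = 43356 = 2^2 · 10839, so s = 2 and d = 10839.
Repeated squaring mod 43357: 3^1 ≡ 3, 3^2 ≡ 9, 3^4 ≡ 81, 3^8 ≡ 6561, 3^16 ≡ 36577, 3^32 ≡ 9980, 3^64 ≡ 9371, 3^128 ≡ 17716, 3^256 ≡ 38690, 3^512 ≡ 15675, 3^1024 ≡ 1506, 3^2048 ≡ 13472, 3^4096 ≡ 2382, 3^8192 ≡ 37514.
10839 = 8192 + 2048 + 512 + 64 + 16 + 4 + 2 + 1, so 3^10839 ≡ 37514·13472·15675·9371·36577·81·9·3 ≡ 29424 (mod 43357).
x_0 = 29424.
x_1 = 29424^2 mod 43357 = 19200.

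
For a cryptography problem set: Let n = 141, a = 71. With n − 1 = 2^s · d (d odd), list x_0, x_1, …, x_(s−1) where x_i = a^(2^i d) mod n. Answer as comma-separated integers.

n − 1 = 140 = 2^2 · 35, so s = 2 and d = 35.
x_0 = 71^35 mod 141 = 74.
x_1 = 74^2 mod 141 = 118.

74, 118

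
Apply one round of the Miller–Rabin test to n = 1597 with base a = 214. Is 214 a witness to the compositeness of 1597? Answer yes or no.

no

n − 1 = 1596 = 2^2 · 399, so s = 2 and d = 399.
Repeated squaring mod 1597: 214^1 ≡ 214, 214^2 ≡ 1080, 214^4 ≡ 590, 214^8 ≡ 1551, 214^16 ≡ 519, 214^32 ≡ 1065, 214^64 ≡ 355, 214^128 ≡ 1459, 214^256 ≡ 1477.
399 = 256 + 128 + 8 + 4 + 2 + 1, so 214^399 ≡ 1477·1459·1551·590·1080·214 ≡ 610 (mod 1597).
x_0 = 214^399 mod 1597 = 610.
x_0 is neither 1 nor 1596, so continue squaring.
x_1 = 610^2 mod 1597 = 1596.
x_1 ≡ −1, so 214 is not a witness.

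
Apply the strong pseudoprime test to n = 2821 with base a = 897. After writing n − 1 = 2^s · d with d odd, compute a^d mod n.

n − 1 = 2820 = 2^2 · 705, so s = 2 and d = 705.
By repeated squaring, 897^705 ≡ 2262 (mod 2821).

2262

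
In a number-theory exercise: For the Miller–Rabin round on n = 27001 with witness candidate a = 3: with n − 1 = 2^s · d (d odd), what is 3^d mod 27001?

10973

n − 1 = 27000 = 2^3 · 3375, so s = 3 and d = 3375.
3^3375 mod 27001 = 10973.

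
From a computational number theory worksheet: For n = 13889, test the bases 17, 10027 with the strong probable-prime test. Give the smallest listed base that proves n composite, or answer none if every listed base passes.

17

n − 1 = 13888 = 2^6 · 217, so s = 6 and d = 217.
Base 17: x_0 = 17^217 mod 13889 = 12291. x_0 is neither 1 nor 13888, so continue squaring. x_1 = 12291^2 mod 13889 = 11917. x_2 = 11917^2 mod 13889 = 13753. x_3 = 13753^2 mod 13889 = 4607. x_4 = 4607^2 mod 13889 = 2057. x_5 = 2057^2 mod 13889 = 8993. Reached i = s−1 = 5 without hitting −1: 17 is a Miller–Rabin witness and 13889 is composite.
Base 10027: x_0 = 10027^217 mod 13889 = 9115. x_0 is neither 1 nor 13888, so continue squaring. x_1 = 9115^2 mod 13889 = 13116. x_2 = 13116^2 mod 13889 = 302. x_3 = 302^2 mod 13889 = 7870. x_4 = 7870^2 mod 13889 = 5849. x_5 = 5849^2 mod 13889 = 2194. Reached i = s−1 = 5 without hitting −1: 10027 is a Miller–Rabin witness and 13889 is composite.
The smallest witness among the given bases is 17.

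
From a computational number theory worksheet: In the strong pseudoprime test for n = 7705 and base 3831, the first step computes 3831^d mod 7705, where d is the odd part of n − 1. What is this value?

n − 1 = 7704 = 2^3 · 963, so s = 3 and d = 963.
Repeated squaring mod 7705: 3831^1 ≡ 3831, 3831^2 ≡ 6241, 3831^4 ≡ 1306, 3831^8 ≡ 2831, 3831^16 ≡ 1361, 3831^32 ≡ 3121, 3831^64 ≡ 1521, 3831^128 ≡ 1941, 3831^256 ≡ 7441, 3831^512 ≡ 351.
963 = 512 + 256 + 128 + 64 + 2 + 1, so 3831^963 ≡ 351·7441·1941·1521·6241·3831 ≡ 6906 (mod 7705).

6906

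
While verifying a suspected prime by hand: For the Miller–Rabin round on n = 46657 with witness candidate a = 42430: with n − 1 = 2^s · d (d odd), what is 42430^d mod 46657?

3440

n − 1 = 46656 = 2^6 · 729, so s = 6 and d = 729.
42430^729 mod 46657 = 3440.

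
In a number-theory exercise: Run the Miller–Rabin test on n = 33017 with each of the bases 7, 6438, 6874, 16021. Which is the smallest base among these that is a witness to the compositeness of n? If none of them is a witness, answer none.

7

n − 1 = 33016 = 2^3 · 4127, so s = 3 and d = 4127.
Base 7: x_0 = 7^4127 mod 33017 = 22185. x_0 is neither 1 nor 33016, so continue squaring. x_1 = 22185^2 mod 33017 = 22823. x_2 = 22823^2 mod 33017 = 13137. Reached i = s−1 = 2 without hitting −1: 7 is a Miller–Rabin witness and 33017 is composite.
Base 6438: x_0 = 6438^4127 mod 33017 = 32331. x_0 is neither 1 nor 33016, so continue squaring. x_1 = 32331^2 mod 33017 = 8358. x_2 = 8358^2 mod 33017 = 25209. Reached i = s−1 = 2 without hitting −1: 6438 is a Miller–Rabin witness and 33017 is composite.
Base 6874: x_0 = 6874^4127 mod 33017 = 13058. x_0 is neither 1 nor 33016, so continue squaring. x_1 = 13058^2 mod 33017 = 11576. x_2 = 11576^2 mod 33017 = 20790. Reached i = s−1 = 2 without hitting −1: 6874 is a Miller–Rabin witness and 33017 is composite.
Base 16021: x_0 = 16021^4127 mod 33017 = 8873. x_0 is neither 1 nor 33016, so continue squaring. x_1 = 8873^2 mod 33017 = 17601. x_2 = 17601^2 mod 33017 = 29707. Reached i = s−1 = 2 without hitting −1: 16021 is a Miller–Rabin witness and 33017 is composite.
The smallest witness among the given bases is 7.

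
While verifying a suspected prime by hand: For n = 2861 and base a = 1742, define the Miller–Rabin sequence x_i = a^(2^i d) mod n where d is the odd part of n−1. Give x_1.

n − 1 = 2860 = 2^2 · 715, so s = 2 and d = 715.
Repeated squaring mod 2861: 1742^1 ≡ 1742, 1742^2 ≡ 1904, 1742^4 ≡ 329, 1742^8 ≡ 2384, 1742^16 ≡ 1510, 1742^32 ≡ 2744, 1742^64 ≡ 2245, 1742^128 ≡ 1804, 1742^256 ≡ 1459, 1742^512 ≡ 97.
715 = 512 + 128 + 64 + 8 + 2 + 1, so 1742^715 ≡ 97·1804·2245·2384·1904·1742 ≡ 1659 (mod 2861).
x_0 = 1659.
x_1 = 1659^2 mod 2861 = 2860.

2860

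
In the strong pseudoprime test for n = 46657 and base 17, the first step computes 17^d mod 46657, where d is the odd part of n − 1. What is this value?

31641

n − 1 = 46656 = 2^6 · 729, so s = 6 and d = 729.
17^729 mod 46657 = 31641.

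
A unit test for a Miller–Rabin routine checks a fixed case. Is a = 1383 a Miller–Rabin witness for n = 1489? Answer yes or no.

no

n − 1 = 1488 = 2^4 · 93, so s = 4 and d = 93.
x_0 = 1383^93 mod 1489 = 1346.
x_0 is neither 1 nor 1488, so continue squaring.
x_1 = 1346^2 mod 1489 = 1092.
x_2 = 1092^2 mod 1489 = 1264.
x_3 = 1264^2 mod 1489 = 1488.
x_3 ≡ −1, so 1383 is not a witness.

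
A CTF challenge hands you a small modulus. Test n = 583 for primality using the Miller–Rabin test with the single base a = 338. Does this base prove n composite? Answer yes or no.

n − 1 = 582 = 2^1 · 291, so s = 1 and d = 291.
By repeated squaring, 338^291 ≡ 140 (mod 583).
x_0 = 338^291 mod 583 = 140.
x_0 ∉ {1, 582} and s = 1, so 338 is a Miller–Rabin witness and 583 is composite.

yes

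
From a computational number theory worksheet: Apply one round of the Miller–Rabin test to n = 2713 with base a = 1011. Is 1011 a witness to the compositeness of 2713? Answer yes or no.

n − 1 = 2712 = 2^3 · 339, so s = 3 and d = 339.
Repeated squaring mod 2713: 1011^1 ≡ 1011, 1011^2 ≡ 2033, 1011^4 ≡ 1190, 1011^8 ≡ 2627, 1011^16 ≡ 1970, 1011^32 ≡ 1310, 1011^64 ≡ 1484, 1011^128 ≡ 2013, 1011^256 ≡ 1660.
339 = 256 + 64 + 16 + 2 + 1, so 1011^339 ≡ 1660·1484·1970·2033·1011 ≡ 1040 (mod 2713).
x_0 = 1011^339 mod 2713 = 1040.
x_0 is neither 1 nor 2712, so continue squaring.
x_1 = 1040^2 mod 2713 = 1826.
x_2 = 1826^2 mod 2713 = 2712.
x_2 ≡ −1, so 1011 is not a witness.

no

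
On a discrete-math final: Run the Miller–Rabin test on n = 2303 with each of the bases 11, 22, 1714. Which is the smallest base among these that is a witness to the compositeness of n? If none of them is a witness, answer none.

n − 1 = 2302 = 2^1 · 1151, so s = 1 and d = 1151.
Base 11: x_0 = 11^1151 mod 2303 = 387. x_0 ∉ {1, 2302} and s = 1, so 11 is a Miller–Rabin witness and 2303 is composite.
Base 22: x_0 = 22^1151 mod 2303 = 1338. x_0 ∉ {1, 2302} and s = 1, so 22 is a Miller–Rabin witness and 2303 is composite.
Base 1714: x_0 = 1714^1151 mod 2303 = 1714. x_0 ∉ {1, 2302} and s = 1, so 1714 is a Miller–Rabin witness and 2303 is composite.
The smallest witness among the given bases is 11.

11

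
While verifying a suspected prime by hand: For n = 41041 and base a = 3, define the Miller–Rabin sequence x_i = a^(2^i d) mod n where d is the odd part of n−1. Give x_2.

24025

n − 1 = 41040 = 2^4 · 2565, so s = 4 and d = 2565.
Repeated squaring mod 41041: 3^1 ≡ 3, 3^2 ≡ 9, 3^4 ≡ 81, 3^8 ≡ 6561, 3^16 ≡ 35753, 3^32 ≡ 14023, 3^64 ≡ 17098, 3^128 ≡ 6561, 3^256 ≡ 35753, 3^512 ≡ 14023, 3^1024 ≡ 17098, 3^2048 ≡ 6561.
2565 = 2048 + 512 + 4 + 1, so 3^2565 ≡ 6561·14023·81·3 ≡ 24597 (mod 41041).
x_0 = 24597.
x_1 = 24597^2 mod 41041 = 27028.
x_2 = 27028^2 mod 41041 = 24025.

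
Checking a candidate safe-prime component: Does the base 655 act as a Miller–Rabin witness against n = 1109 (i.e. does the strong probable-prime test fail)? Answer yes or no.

no

n − 1 = 1108 = 2^2 · 277, so s = 2 and d = 277.
Repeated squaring mod 1109: 655^1 ≡ 655, 655^2 ≡ 951, 655^4 ≡ 566, 655^8 ≡ 964, 655^16 ≡ 1063, 655^32 ≡ 1007, 655^64 ≡ 423, 655^128 ≡ 380, 655^256 ≡ 230.
277 = 256 + 16 + 4 + 1, so 655^277 ≡ 230·1063·566·655 ≡ 1108 (mod 1109).
x_0 = 655^277 mod 1109 = 1108.
x_0 = 1108 ≡ −1, so 655 is not a witness.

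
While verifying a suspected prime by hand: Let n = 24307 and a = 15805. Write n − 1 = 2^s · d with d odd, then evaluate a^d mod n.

n − 1 = 24306 = 2^1 · 12153, so s = 1 and d = 12153.
Repeated squaring mod 24307: 15805^1 ≡ 15805, 15805^2 ≡ 19293, 15805^4 ≡ 6758, 15805^8 ≡ 22018, 15805^16 ≡ 13516, 15805^32 ≡ 15151, 15805^64 ≡ 21800, 15805^128 ≡ 13843, 15805^256 ≡ 16568, 15805^512 ≡ 23980, 15805^1024 ≡ 9701, 15805^2048 ≡ 17004, 15805^4096 ≡ 4251, 15805^8192 ≡ 10900.
12153 = 8192 + 2048 + 1024 + 512 + 256 + 64 + 32 + 16 + 8 + 1, so 15805^12153 ≡ 10900·17004·9701·23980·16568·21800·15151·13516·22018·15805 ≡ 10464 (mod 24307).

10464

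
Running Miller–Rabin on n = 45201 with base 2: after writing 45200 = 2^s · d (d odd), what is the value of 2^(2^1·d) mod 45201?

n − 1 = 45200 = 2^4 · 2825, so s = 4 and d = 2825.
x_0 = 2^2825 mod 45201 = 9548.
x_1 = 9548^2 mod 45201 = 39088.

39088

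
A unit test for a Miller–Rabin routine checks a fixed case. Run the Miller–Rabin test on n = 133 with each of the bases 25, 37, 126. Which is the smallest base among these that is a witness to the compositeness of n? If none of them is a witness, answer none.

25

n − 1 = 132 = 2^2 · 33, so s = 2 and d = 33.
Base 25: x_0 = 25^33 mod 133 = 106. x_0 is neither 1 nor 132, so continue squaring. x_1 = 106^2 mod 133 = 64. Reached i = s−1 = 1 without hitting −1: 25 is a Miller–Rabin witness and 133 is composite.
Base 37: x_0 = 37^33 mod 133 = 113. x_0 is neither 1 nor 132, so continue squaring. x_1 = 113^2 mod 133 = 1. x_1 = 1 but x_0 ≠ ±1, a nontrivial square root of 1 — 37 is a witness and 133 is composite.
Base 126: x_0 = 126^33 mod 133 = 56. x_0 is neither 1 nor 132, so continue squaring. x_1 = 56^2 mod 133 = 77. Reached i = s−1 = 1 without hitting −1: 126 is a Miller–Rabin witness and 133 is composite.
The smallest witness among the given bases is 25.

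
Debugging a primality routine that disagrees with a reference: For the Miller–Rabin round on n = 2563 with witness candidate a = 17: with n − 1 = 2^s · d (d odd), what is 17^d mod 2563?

1909

n − 1 = 2562 = 2^1 · 1281, so s = 1 and d = 1281.
17^1281 mod 2563 = 1909.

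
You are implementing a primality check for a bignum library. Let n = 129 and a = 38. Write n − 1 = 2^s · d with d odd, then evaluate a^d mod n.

38

n − 1 = 128 = 2^7 · 1, so s = 7 and d = 1.
38^1 mod 129 = 38.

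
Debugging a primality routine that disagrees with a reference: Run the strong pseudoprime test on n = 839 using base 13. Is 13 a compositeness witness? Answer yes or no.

no

n − 1 = 838 = 2^1 · 419, so s = 1 and d = 419.
x_0 = 13^419 mod 839 = 838.
x_0 = 838 ≡ −1, so 13 is not a witness.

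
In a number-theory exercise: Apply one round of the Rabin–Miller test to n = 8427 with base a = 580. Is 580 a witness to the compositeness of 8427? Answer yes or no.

yes

n − 1 = 8426 = 2^1 · 4213, so s = 1 and d = 4213.
x_0 = 580^4213 mod 8427 = 2647.
x_0 ∉ {1, 8426} and s = 1, so 580 is a Miller–Rabin witness and 8427 is composite.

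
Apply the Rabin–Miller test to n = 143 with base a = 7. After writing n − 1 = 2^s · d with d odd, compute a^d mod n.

n − 1 = 142 = 2^1 · 71, so s = 1 and d = 71.
7^71 mod 143 = 106.

106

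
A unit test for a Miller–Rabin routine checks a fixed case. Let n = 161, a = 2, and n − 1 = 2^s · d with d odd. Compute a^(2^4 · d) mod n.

123

n − 1 = 160 = 2^5 · 5, so s = 5 and d = 5.
x_0 = 2^5 mod 161 = 32.
x_1 = 32^2 mod 161 = 58.
x_2 = 58^2 mod 161 = 144.
x_3 = 144^2 mod 161 = 128.
x_4 = 128^2 mod 161 = 123.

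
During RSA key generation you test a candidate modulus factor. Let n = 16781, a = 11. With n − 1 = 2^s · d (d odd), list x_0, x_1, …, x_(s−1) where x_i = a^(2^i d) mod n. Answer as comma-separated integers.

n − 1 = 16780 = 2^2 · 4195, so s = 2 and d = 4195.
x_0 = 11^4195 mod 16781 = 6524.
x_1 = 6524^2 mod 16781 = 5960.

6524, 5960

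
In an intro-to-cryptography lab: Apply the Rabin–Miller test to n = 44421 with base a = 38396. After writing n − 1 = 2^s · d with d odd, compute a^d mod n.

14324

n − 1 = 44420 = 2^2 · 11105, so s = 2 and d = 11105.
Repeated squaring mod 44421: 38396^1 ≡ 38396, 38396^2 ≡ 8668, 38396^4 ≡ 18313, 38396^8 ≡ 31840, 38396^16 ≡ 9538, 38396^32 ≡ 43657, 38396^64 ≡ 6223, 38396^128 ≡ 35038, 38396^256 ≡ 42688, 38396^512 ≡ 27082, 38396^1024 ≡ 44014, 38396^2048 ≡ 32386, 38396^4096 ≡ 28765, 38396^8192 ≡ 39679.
11105 = 8192 + 2048 + 512 + 256 + 64 + 32 + 1, so 38396^11105 ≡ 39679·32386·27082·42688·6223·43657·38396 ≡ 14324 (mod 44421).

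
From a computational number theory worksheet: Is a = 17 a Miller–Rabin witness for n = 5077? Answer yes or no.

n − 1 = 5076 = 2^2 · 1269, so s = 2 and d = 1269.
Repeated squaring mod 5077: 17^1 ≡ 17, 17^2 ≡ 289, 17^4 ≡ 2289, 17^8 ≡ 57, 17^16 ≡ 3249, 17^32 ≡ 918, 17^64 ≡ 5019, 17^128 ≡ 3364, 17^256 ≡ 4940, 17^512 ≡ 3538, 17^1024 ≡ 2639.
1269 = 1024 + 128 + 64 + 32 + 16 + 4 + 1, so 17^1269 ≡ 2639·3364·5019·918·3249·2289·17 ≡ 4219 (mod 5077).
x_0 = 17^1269 mod 5077 = 4219.
x_0 is neither 1 nor 5076, so continue squaring.
x_1 = 4219^2 mod 5077 = 5076.
x_1 ≡ −1, so 17 is not a witness.

no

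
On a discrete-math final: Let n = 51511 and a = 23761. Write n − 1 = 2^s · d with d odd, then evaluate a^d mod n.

1

n − 1 = 51510 = 2^1 · 25755, so s = 1 and d = 25755.
By repeated squaring, 23761^25755 ≡ 1 (mod 51511).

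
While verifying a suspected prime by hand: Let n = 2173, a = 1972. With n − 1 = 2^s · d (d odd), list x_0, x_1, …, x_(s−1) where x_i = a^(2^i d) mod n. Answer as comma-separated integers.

n − 1 = 2172 = 2^2 · 543, so s = 2 and d = 543.
x_0 = 1972^543 mod 2173 = 433.
x_1 = 433^2 mod 2173 = 611.

433, 611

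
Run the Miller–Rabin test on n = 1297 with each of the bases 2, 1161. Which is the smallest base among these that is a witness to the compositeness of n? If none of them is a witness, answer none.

none

n − 1 = 1296 = 2^4 · 81, so s = 4 and d = 81.
Base 2: x_0 = 2^81 mod 1297 = 1291. x_0 is neither 1 nor 1296, so continue squaring. x_1 = 1291^2 mod 1297 = 36. x_2 = 36^2 mod 1297 = 1296. x_2 ≡ −1, so 2 is not a witness.
Base 1161: x_0 = 1161^81 mod 1297 = 1107. x_0 is neither 1 nor 1296, so continue squaring. x_1 = 1107^2 mod 1297 = 1081. x_2 = 1081^2 mod 1297 = 1261. x_3 = 1261^2 mod 1297 = 1296. x_3 ≡ −1, so 1161 is not a witness.
No listed base is a witness for 1297.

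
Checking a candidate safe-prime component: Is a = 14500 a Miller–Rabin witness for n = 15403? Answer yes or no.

yes

n − 1 = 15402 = 2^1 · 7701, so s = 1 and d = 7701.
Repeated squaring mod 15403: 14500^1 ≡ 14500, 14500^2 ≡ 14453, 14500^4 ≡ 9126, 14500^8 ≡ 15258, 14500^16 ≡ 5622, 14500^32 ≡ 15331, 14500^64 ≡ 5184, 14500^128 ≡ 11024, 14500^256 ≡ 14309, 14500^512 ≡ 10805, 14500^1024 ≡ 8688, 14500^2048 ≡ 6644, 14500^4096 ≡ 13141.
7701 = 4096 + 2048 + 1024 + 512 + 16 + 4 + 1, so 14500^7701 ≡ 13141·6644·8688·10805·5622·9126·14500 ≡ 6981 (mod 15403).
x_0 = 14500^7701 mod 15403 = 6981.
x_0 ∉ {1, 15402} and s = 1, so 14500 is a Miller–Rabin witness and 15403 is composite.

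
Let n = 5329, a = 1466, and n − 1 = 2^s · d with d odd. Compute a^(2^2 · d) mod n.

n − 1 = 5328 = 2^4 · 333, so s = 4 and d = 333.
x_0 = 1466^333 mod 5329 = 411.
x_1 = 411^2 mod 5329 = 3722.
x_2 = 3722^2 mod 5329 = 3213.

3213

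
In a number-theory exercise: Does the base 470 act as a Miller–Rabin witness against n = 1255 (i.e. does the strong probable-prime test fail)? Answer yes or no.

n − 1 = 1254 = 2^1 · 627, so s = 1 and d = 627.
Repeated squaring mod 1255: 470^1 ≡ 470, 470^2 ≡ 20, 470^4 ≡ 400, 470^8 ≡ 615, 470^16 ≡ 470, 470^32 ≡ 20, 470^64 ≡ 400, 470^128 ≡ 615, 470^256 ≡ 470, 470^512 ≡ 20.
627 = 512 + 64 + 32 + 16 + 2 + 1, so 470^627 ≡ 20·400·20·470·20·470 ≡ 20 (mod 1255).
x_0 = 470^627 mod 1255 = 20.
x_0 ∉ {1, 1254} and s = 1, so 470 is a Miller–Rabin witness and 1255 is composite.

yes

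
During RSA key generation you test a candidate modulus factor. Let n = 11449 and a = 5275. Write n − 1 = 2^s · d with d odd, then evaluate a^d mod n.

5456

n − 1 = 11448 = 2^3 · 1431, so s = 3 and d = 1431.
Repeated squaring mod 11449: 5275^1 ≡ 5275, 5275^2 ≡ 4555, 5275^4 ≡ 2437, 5275^8 ≡ 8387, 5275^16 ≡ 10562, 5275^32 ≡ 8237, 5275^64 ≡ 1395, 5275^128 ≡ 11144, 5275^256 ≡ 1433, 5275^512 ≡ 4118, 5275^1024 ≡ 1955.
1431 = 1024 + 256 + 128 + 16 + 4 + 2 + 1, so 5275^1431 ≡ 1955·1433·11144·10562·2437·4555·5275 ≡ 5456 (mod 11449).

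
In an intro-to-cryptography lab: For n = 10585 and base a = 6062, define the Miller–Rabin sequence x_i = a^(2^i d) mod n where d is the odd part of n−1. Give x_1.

n − 1 = 10584 = 2^3 · 1323, so s = 3 and d = 1323.
Repeated squaring mod 10585: 6062^1 ≡ 6062, 6062^2 ≡ 7309, 6062^4 ≡ 9571, 6062^8 ≡ 1451, 6062^16 ≡ 9571, 6062^32 ≡ 1451, 6062^64 ≡ 9571, 6062^128 ≡ 1451, 6062^256 ≡ 9571, 6062^512 ≡ 1451, 6062^1024 ≡ 9571.
1323 = 1024 + 256 + 32 + 8 + 2 + 1, so 6062^1323 ≡ 9571·9571·1451·1451·7309·6062 ≡ 8933 (mod 10585).
x_0 = 8933.
x_1 = 8933^2 mod 10585 = 8759.

8759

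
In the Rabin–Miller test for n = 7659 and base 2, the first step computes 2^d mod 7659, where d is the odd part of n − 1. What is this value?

n − 1 = 7658 = 2^1 · 3829, so s = 1 and d = 3829.
By repeated squaring, 2^3829 ≡ 1865 (mod 7659).

1865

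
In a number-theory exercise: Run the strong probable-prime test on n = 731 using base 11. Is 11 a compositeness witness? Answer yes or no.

yes

n − 1 = 730 = 2^1 · 365, so s = 1 and d = 365.
Repeated squaring mod 731: 11^1 ≡ 11, 11^2 ≡ 121, 11^4 ≡ 21, 11^8 ≡ 441, 11^16 ≡ 35, 11^32 ≡ 494, 11^64 ≡ 613, 11^128 ≡ 35, 11^256 ≡ 494.
365 = 256 + 64 + 32 + 8 + 4 + 1, so 11^365 ≡ 494·613·494·441·21·11 ≡ 398 (mod 731).
x_0 = 11^365 mod 731 = 398.
x_0 ∉ {1, 730} and s = 1, so 11 is a Miller–Rabin witness and 731 is composite.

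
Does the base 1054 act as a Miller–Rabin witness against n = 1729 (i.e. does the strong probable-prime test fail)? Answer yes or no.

n − 1 = 1728 = 2^6 · 27, so s = 6 and d = 27.
x_0 = 1054^27 mod 1729 = 1.
x_0 = 1, so 1054 is not a witness.

no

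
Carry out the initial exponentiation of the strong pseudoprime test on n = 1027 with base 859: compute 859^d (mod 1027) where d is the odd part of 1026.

456

n − 1 = 1026 = 2^1 · 513, so s = 1 and d = 513.
Repeated squaring mod 1027: 859^1 ≡ 859, 859^2 ≡ 495, 859^4 ≡ 599, 859^8 ≡ 378, 859^16 ≡ 131, 859^32 ≡ 729, 859^64 ≡ 482, 859^128 ≡ 222, 859^256 ≡ 1015, 859^512 ≡ 144.
513 = 512 + 1, so 859^513 ≡ 144·859 ≡ 456 (mod 1027).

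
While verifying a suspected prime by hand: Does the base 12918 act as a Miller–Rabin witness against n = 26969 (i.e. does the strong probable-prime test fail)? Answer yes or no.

yes

n − 1 = 26968 = 2^3 · 3371, so s = 3 and d = 3371.
x_0 = 12918^3371 mod 26969 = 26220.
x_0 is neither 1 nor 26968, so continue squaring.
x_1 = 26220^2 mod 26969 = 21621.
x_2 = 21621^2 mod 26969 = 13964.
Reached i = s−1 = 2 without hitting −1: 12918 is a Miller–Rabin witness and 26969 is composite.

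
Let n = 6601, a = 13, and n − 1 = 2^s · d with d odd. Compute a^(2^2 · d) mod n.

n − 1 = 6600 = 2^3 · 825, so s = 3 and d = 825.
x_0 = 13^825 mod 6601 = 3037.
x_1 = 3037^2 mod 6601 = 1772.
x_2 = 1772^2 mod 6601 = 4509.

4509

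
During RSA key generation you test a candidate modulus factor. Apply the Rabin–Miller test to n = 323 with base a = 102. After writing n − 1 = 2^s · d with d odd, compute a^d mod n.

68

n − 1 = 322 = 2^1 · 161, so s = 1 and d = 161.
Repeated squaring mod 323: 102^1 ≡ 102, 102^2 ≡ 68, 102^4 ≡ 102, 102^8 ≡ 68, 102^16 ≡ 102, 102^32 ≡ 68, 102^64 ≡ 102, 102^128 ≡ 68.
161 = 128 + 32 + 1, so 102^161 ≡ 68·68·102 ≡ 68 (mod 323).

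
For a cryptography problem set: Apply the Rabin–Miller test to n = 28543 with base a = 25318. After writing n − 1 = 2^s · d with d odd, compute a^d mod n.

n − 1 = 28542 = 2^1 · 14271, so s = 1 and d = 14271.
Repeated squaring mod 28543: 25318^1 ≡ 25318, 25318^2 ≡ 10973, 25318^4 ≡ 12355, 25318^8 ≡ 26604, 25318^16 ≡ 20588, 25318^32 ≡ 2194, 25318^64 ≡ 18412, 25318^128 ≡ 25076, 25318^256 ≡ 3486, 25318^512 ≡ 21421, 25318^1024 ≡ 1973, 25318^2048 ≡ 10881, 25318^4096 ≡ 28340, 25318^8192 ≡ 12666.
14271 = 8192 + 4096 + 1024 + 512 + 256 + 128 + 32 + 16 + 8 + 4 + 2 + 1, so 25318^14271 ≡ 12666·28340·1973·21421·3486·25076·2194·20588·26604·12355·10973·25318 ≡ 20934 (mod 28543).

20934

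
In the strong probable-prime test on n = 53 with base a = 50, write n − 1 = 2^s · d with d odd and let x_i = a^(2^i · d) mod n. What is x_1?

n − 1 = 52 = 2^2 · 13, so s = 2 and d = 13.
x_0 = 50^13 mod 53 = 23.
x_1 = 23^2 mod 53 = 52.

52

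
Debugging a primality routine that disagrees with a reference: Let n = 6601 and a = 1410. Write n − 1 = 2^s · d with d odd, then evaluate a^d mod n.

2092

n − 1 = 6600 = 2^3 · 825, so s = 3 and d = 825.
Repeated squaring mod 6601: 1410^1 ≡ 1410, 1410^2 ≡ 1199, 1410^4 ≡ 5184, 1410^8 ≡ 1185, 1410^16 ≡ 4813, 1410^32 ≡ 2060, 1410^64 ≡ 5758, 1410^128 ≡ 4342, 1410^256 ≡ 508, 1410^512 ≡ 625.
825 = 512 + 256 + 32 + 16 + 8 + 1, so 1410^825 ≡ 625·508·2060·4813·1185·1410 ≡ 2092 (mod 6601).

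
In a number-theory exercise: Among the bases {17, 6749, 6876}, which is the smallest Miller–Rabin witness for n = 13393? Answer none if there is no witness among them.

n − 1 = 13392 = 2^4 · 837, so s = 4 and d = 837.
Base 17: x_0 = 17^837 mod 13393 = 1339. x_0 is neither 1 nor 13392, so continue squaring. x_1 = 1339^2 mod 13393 = 11652. x_2 = 11652^2 mod 13393 = 4263. x_3 = 4263^2 mod 13393 = 12261. Reached i = s−1 = 3 without hitting −1: 17 is a Miller–Rabin witness and 13393 is composite.
Base 6749: x_0 = 6749^837 mod 13393 = 280. x_0 is neither 1 nor 13392, so continue squaring. x_1 = 280^2 mod 13393 = 11435. x_2 = 11435^2 mod 13393 = 3366. x_3 = 3366^2 mod 13393 = 12871. Reached i = s−1 = 3 without hitting −1: 6749 is a Miller–Rabin witness and 13393 is composite.
Base 6876: x_0 = 6876^837 mod 13393 = 3285. x_0 is neither 1 nor 13392, so continue squaring. x_1 = 3285^2 mod 13393 = 9860. x_2 = 9860^2 mod 13393 = 13206. x_3 = 13206^2 mod 13393 = 8183. Reached i = s−1 = 3 without hitting −1: 6876 is a Miller–Rabin witness and 13393 is composite.
The smallest witness among the given bases is 17.

17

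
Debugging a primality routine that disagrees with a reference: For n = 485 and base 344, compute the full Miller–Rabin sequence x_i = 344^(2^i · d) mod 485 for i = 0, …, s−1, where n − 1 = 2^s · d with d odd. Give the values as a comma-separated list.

n − 1 = 484 = 2^2 · 121, so s = 2 and d = 121.
x_0 = 344^121 mod 485 = 44.
x_1 = 44^2 mod 485 = 481.

44, 481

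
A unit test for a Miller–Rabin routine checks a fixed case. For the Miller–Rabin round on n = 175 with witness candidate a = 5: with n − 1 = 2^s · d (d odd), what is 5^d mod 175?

125

n − 1 = 174 = 2^1 · 87, so s = 1 and d = 87.
Repeated squaring mod 175: 5^1 ≡ 5, 5^2 ≡ 25, 5^4 ≡ 100, 5^8 ≡ 25, 5^16 ≡ 100, 5^32 ≡ 25, 5^64 ≡ 100.
87 = 64 + 16 + 4 + 2 + 1, so 5^87 ≡ 100·100·100·25·5 ≡ 125 (mod 175).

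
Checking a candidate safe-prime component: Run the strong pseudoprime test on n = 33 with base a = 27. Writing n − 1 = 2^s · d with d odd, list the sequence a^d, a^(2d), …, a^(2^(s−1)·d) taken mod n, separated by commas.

n − 1 = 32 = 2^5 · 1, so s = 5 and d = 1.
x_0 = 27^1 mod 33 = 27.
x_1 = 27^2 mod 33 = 3.
x_2 = 3^2 mod 33 = 9.
x_3 = 9^2 mod 33 = 15.
x_4 = 15^2 mod 33 = 27.

27, 3, 9, 15, 27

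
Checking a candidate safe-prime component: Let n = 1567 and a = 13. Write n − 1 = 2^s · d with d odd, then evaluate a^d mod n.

1566

n − 1 = 1566 = 2^1 · 783, so s = 1 and d = 783.
13^783 mod 1567 = 1566.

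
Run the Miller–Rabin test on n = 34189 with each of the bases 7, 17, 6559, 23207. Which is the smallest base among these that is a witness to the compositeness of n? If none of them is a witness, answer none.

7

n − 1 = 34188 = 2^2 · 8547, so s = 2 and d = 8547.
Base 7: x_0 = 7^8547 mod 34189 = 28983. x_0 is neither 1 nor 34188, so continue squaring. x_1 = 28983^2 mod 34189 = 24748. Reached i = s−1 = 1 without hitting −1: 7 is a Miller–Rabin witness and 34189 is composite.
Base 17: x_0 = 17^8547 mod 34189 = 6703. x_0 is neither 1 nor 34188, so continue squaring. x_1 = 6703^2 mod 34189 = 5863. Reached i = s−1 = 1 without hitting −1: 17 is a Miller–Rabin witness and 34189 is composite.
Base 6559: x_0 = 6559^8547 mod 34189 = 28731. x_0 is neither 1 nor 34188, so continue squaring. x_1 = 28731^2 mod 34189 = 11145. Reached i = s−1 = 1 without hitting −1: 6559 is a Miller–Rabin witness and 34189 is composite.
Base 23207: x_0 = 23207^8547 mod 34189 = 22928. x_0 is neither 1 nor 34188, so continue squaring. x_1 = 22928^2 mod 34189 = 3120. Reached i = s−1 = 1 without hitting −1: 23207 is a Miller–Rabin witness and 34189 is composite.
The smallest witness among the given bases is 7.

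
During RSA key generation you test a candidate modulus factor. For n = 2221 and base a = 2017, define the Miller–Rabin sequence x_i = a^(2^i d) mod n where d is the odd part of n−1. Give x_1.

n − 1 = 2220 = 2^2 · 555, so s = 2 and d = 555.
Repeated squaring mod 2221: 2017^1 ≡ 2017, 2017^2 ≡ 1638, 2017^4 ≡ 76, 2017^8 ≡ 1334, 2017^16 ≡ 535, 2017^32 ≡ 1937, 2017^64 ≡ 700, 2017^128 ≡ 1380, 2017^256 ≡ 1003, 2017^512 ≡ 2117.
555 = 512 + 32 + 8 + 2 + 1, so 2017^555 ≡ 2117·1937·1334·1638·2017 ≡ 1431 (mod 2221).
x_0 = 1431.
x_1 = 1431^2 mod 2221 = 2220.

2220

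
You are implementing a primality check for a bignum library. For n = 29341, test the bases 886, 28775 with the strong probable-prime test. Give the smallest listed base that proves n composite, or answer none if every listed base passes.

n − 1 = 29340 = 2^2 · 7335, so s = 2 and d = 7335.
Base 886: x_0 = 886^7335 mod 29341 = 18494. x_0 is neither 1 nor 29340, so continue squaring. x_1 = 18494^2 mod 29341 = 29340. x_1 ≡ −1, so 886 is not a witness.
Base 28775: x_0 = 28775^7335 mod 29341 = 28010. x_0 is neither 1 nor 29340, so continue squaring. x_1 = 28010^2 mod 29341 = 11101. Reached i = s−1 = 1 without hitting −1: 28775 is a Miller–Rabin witness and 29341 is composite.
The smallest witness among the given bases is 28775.

28775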